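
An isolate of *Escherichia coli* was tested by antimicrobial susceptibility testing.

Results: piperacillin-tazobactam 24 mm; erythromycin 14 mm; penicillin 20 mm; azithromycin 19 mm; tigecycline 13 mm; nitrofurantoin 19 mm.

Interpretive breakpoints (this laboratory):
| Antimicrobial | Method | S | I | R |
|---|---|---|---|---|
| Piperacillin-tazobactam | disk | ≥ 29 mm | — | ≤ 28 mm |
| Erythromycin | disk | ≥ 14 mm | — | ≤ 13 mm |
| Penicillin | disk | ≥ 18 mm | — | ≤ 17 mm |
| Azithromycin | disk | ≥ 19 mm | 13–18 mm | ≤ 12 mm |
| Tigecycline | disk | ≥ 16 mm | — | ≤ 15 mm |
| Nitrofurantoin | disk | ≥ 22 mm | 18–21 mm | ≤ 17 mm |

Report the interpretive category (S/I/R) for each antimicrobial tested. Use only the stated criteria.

R, S, S, S, R, I

Piperacillin-tazobactam: 24 mm is ≤ 28 mm ⇒ resistant
Erythromycin: 14 mm is ≥ 14 mm → S
Penicillin (20 mm) ≥ 18 mm — S
Azithromycin 19 mm: ≥ 19 mm ⇒ Susceptible
Tigecycline: 13 mm is ≤ 15 mm → R
Nitrofurantoin (19 mm) in 18–21 mm ⇒ intermediate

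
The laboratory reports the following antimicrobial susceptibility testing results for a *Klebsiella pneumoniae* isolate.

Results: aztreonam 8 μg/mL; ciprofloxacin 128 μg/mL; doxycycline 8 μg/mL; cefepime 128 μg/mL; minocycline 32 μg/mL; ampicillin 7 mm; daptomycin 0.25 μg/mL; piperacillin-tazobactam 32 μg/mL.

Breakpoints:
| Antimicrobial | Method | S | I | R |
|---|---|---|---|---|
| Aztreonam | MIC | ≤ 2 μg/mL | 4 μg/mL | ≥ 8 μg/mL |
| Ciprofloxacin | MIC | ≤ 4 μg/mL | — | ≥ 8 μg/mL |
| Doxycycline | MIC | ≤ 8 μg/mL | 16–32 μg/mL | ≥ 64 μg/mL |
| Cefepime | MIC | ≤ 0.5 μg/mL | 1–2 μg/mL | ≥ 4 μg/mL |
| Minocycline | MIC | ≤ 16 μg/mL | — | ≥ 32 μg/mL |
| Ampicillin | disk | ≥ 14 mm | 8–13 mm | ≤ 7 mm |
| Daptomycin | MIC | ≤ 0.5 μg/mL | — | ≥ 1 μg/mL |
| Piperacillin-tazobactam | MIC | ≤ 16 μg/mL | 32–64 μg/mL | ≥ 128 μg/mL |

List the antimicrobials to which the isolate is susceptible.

doxycycline, daptomycin

Aztreonam (8 μg/mL) ≥ 8 μg/mL — R
Ciprofloxacin (128 μg/mL) ≥ 8 μg/mL — resistant
Doxycycline: 8 μg/mL is ≤ 8 μg/mL ⇒ S
Cefepime: 128 μg/mL is ≥ 4 μg/mL → Resistant
Minocycline: 32 μg/mL is ≥ 32 μg/mL ⇒ R
Ampicillin (7 mm) ≤ 7 mm → resistant
Daptomycin 0.25 μg/mL: ≤ 0.5 μg/mL → Susceptible
Piperacillin-tazobactam (32 μg/mL) in 32–64 μg/mL ⇒ I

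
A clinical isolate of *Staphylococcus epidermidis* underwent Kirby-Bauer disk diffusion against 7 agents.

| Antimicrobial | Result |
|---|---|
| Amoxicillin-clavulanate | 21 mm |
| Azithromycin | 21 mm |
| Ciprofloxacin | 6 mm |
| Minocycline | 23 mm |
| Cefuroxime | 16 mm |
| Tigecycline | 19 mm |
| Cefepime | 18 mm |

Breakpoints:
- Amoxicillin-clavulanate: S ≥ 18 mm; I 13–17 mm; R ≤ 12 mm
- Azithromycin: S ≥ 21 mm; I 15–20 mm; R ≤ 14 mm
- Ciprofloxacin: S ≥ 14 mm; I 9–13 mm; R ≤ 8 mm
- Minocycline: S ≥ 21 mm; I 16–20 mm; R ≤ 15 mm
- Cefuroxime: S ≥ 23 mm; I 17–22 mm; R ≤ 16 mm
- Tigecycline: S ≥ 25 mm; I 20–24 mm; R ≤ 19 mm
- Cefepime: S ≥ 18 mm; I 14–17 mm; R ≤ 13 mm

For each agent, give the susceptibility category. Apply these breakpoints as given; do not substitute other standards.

S, S, R, S, R, R, S

Amoxicillin-clavulanate: 21 mm is ≥ 18 mm ⇒ Susceptible
Azithromycin: 21 mm is ≥ 21 mm → S
Ciprofloxacin (6 mm) ≤ 8 mm ⇒ R
Minocycline: 23 mm is ≥ 21 mm ⇒ S
Cefuroxime (16 mm) ≤ 16 mm — resistant
Tigecycline (19 mm) ≤ 19 mm → R
Cefepime: 18 mm is ≥ 18 mm ⇒ susceptible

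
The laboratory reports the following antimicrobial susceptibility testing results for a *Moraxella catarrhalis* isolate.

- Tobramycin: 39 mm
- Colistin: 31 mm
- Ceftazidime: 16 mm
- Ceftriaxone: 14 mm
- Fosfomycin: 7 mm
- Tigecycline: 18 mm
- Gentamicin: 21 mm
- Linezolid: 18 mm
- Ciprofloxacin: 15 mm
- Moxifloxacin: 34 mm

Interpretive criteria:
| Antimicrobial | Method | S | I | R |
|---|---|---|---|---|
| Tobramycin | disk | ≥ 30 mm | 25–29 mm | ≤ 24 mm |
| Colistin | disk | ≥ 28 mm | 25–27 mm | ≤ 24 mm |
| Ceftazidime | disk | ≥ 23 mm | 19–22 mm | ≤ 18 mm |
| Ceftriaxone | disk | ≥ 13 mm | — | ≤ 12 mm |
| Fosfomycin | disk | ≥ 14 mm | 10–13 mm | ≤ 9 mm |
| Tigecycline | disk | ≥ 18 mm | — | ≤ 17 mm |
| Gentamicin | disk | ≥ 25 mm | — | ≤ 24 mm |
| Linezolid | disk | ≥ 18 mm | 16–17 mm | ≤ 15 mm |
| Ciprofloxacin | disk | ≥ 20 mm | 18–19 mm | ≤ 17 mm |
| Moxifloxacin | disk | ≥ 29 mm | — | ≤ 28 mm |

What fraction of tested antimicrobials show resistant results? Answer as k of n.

Tobramycin (39 mm) ≥ 30 mm ⇒ Susceptible
Colistin: 31 mm is ≥ 28 mm → Susceptible
Ceftazidime: 16 mm is ≤ 18 mm → Resistant
Ceftriaxone: 14 mm is ≥ 13 mm — Susceptible
Fosfomycin: 7 mm is ≤ 9 mm — R
Tigecycline 18 mm: ≥ 18 mm ⇒ Susceptible
Gentamicin 21 mm: ≤ 24 mm → R
Linezolid 18 mm: ≥ 18 mm → Susceptible
Ciprofloxacin: 15 mm is ≤ 17 mm → Resistant
Moxifloxacin 34 mm: ≥ 29 mm → Susceptible
Resistant: 4/10

4 of 10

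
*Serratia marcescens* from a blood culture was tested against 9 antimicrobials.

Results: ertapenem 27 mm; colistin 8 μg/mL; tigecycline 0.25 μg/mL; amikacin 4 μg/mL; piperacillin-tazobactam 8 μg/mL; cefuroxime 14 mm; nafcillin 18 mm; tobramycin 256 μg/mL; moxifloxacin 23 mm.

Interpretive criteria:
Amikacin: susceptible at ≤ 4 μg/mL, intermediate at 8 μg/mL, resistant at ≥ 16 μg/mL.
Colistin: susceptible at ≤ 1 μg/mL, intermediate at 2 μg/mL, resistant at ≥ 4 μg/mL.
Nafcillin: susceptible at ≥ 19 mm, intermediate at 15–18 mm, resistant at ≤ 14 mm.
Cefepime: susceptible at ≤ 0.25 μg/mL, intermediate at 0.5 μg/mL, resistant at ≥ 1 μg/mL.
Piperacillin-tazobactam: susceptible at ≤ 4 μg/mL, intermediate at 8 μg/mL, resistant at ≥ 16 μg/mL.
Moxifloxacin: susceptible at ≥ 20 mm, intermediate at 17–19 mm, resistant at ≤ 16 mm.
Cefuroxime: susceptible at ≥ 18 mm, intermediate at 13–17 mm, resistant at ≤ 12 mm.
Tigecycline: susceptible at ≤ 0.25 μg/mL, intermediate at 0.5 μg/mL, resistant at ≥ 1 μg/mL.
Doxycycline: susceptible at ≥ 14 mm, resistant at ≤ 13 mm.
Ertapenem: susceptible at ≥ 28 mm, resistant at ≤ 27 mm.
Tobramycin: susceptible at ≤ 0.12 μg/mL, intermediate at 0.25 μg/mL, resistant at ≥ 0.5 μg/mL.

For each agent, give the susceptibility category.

Ertapenem (27 mm) ≤ 27 mm — R
Colistin (8 μg/mL) ≥ 4 μg/mL — resistant
Tigecycline 0.25 μg/mL: ≤ 0.25 μg/mL → Susceptible
Amikacin: 4 μg/mL is ≤ 4 μg/mL — S
Piperacillin-tazobactam 8 μg/mL: = 8 μg/mL ⇒ intermediate
Cefuroxime: 14 mm is in 13–17 mm ⇒ Intermediate
Nafcillin: 18 mm is in 15–18 mm — I
Tobramycin (256 μg/mL) ≥ 0.5 μg/mL → Resistant
Moxifloxacin 23 mm: ≥ 20 mm ⇒ S

R, R, S, S, I, I, I, R, S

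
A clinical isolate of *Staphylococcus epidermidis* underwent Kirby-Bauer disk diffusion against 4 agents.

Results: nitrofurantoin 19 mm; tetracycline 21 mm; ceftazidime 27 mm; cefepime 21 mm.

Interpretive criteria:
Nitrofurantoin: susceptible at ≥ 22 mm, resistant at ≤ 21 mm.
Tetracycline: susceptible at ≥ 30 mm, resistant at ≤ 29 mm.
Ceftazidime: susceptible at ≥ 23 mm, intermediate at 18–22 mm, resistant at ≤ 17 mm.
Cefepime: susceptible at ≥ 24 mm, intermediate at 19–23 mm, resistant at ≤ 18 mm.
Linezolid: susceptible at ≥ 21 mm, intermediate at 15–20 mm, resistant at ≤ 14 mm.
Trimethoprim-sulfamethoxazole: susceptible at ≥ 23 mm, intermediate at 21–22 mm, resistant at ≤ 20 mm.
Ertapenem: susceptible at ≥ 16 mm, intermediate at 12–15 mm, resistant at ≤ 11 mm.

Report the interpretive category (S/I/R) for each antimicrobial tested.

Nitrofurantoin (19 mm) ≤ 21 mm ⇒ resistant
Tetracycline 21 mm: ≤ 29 mm — resistant
Ceftazidime (27 mm) ≥ 23 mm ⇒ susceptible
Cefepime (21 mm) in 19–23 mm — I

R, R, S, I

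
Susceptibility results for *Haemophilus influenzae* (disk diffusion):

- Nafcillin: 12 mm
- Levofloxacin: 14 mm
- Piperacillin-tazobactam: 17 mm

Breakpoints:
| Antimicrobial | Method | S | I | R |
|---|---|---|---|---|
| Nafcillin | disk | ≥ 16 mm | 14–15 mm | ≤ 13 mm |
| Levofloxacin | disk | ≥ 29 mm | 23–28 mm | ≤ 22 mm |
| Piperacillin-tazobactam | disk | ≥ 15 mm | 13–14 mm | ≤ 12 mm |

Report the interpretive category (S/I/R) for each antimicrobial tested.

R, R, S

Nafcillin: 12 mm is ≤ 13 mm ⇒ R
Levofloxacin 14 mm: ≤ 22 mm ⇒ R
Piperacillin-tazobactam: 17 mm is ≥ 15 mm ⇒ Susceptible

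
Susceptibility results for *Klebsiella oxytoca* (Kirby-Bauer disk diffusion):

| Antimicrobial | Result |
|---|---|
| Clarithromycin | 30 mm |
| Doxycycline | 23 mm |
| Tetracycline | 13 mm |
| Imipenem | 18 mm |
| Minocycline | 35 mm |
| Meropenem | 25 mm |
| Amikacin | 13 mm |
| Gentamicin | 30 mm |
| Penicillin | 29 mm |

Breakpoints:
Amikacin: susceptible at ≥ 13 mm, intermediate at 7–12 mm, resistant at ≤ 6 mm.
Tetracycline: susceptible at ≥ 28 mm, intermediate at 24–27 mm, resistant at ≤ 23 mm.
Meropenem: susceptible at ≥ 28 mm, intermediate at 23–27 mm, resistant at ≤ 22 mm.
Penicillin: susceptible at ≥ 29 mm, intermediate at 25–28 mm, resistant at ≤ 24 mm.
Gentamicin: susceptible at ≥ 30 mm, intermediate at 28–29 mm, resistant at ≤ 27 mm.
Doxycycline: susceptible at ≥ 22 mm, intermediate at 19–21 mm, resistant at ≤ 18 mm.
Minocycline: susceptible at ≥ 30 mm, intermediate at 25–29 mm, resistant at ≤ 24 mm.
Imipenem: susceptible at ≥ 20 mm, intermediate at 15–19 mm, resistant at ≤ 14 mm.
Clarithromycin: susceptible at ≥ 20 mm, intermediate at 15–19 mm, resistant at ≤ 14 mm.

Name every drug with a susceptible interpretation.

Clarithromycin: 30 mm is ≥ 20 mm → susceptible
Doxycycline (23 mm) ≥ 22 mm → Susceptible
Tetracycline: 13 mm is ≤ 23 mm — Resistant
Imipenem (18 mm) in 15–19 mm — Intermediate
Minocycline (35 mm) ≥ 30 mm — S
Meropenem: 25 mm is in 23–27 mm ⇒ Intermediate
Amikacin: 13 mm is ≥ 13 mm ⇒ Susceptible
Gentamicin (30 mm) ≥ 30 mm ⇒ susceptible
Penicillin 29 mm: ≥ 29 mm ⇒ susceptible

clarithromycin, doxycycline, minocycline, amikacin, gentamicin, penicillin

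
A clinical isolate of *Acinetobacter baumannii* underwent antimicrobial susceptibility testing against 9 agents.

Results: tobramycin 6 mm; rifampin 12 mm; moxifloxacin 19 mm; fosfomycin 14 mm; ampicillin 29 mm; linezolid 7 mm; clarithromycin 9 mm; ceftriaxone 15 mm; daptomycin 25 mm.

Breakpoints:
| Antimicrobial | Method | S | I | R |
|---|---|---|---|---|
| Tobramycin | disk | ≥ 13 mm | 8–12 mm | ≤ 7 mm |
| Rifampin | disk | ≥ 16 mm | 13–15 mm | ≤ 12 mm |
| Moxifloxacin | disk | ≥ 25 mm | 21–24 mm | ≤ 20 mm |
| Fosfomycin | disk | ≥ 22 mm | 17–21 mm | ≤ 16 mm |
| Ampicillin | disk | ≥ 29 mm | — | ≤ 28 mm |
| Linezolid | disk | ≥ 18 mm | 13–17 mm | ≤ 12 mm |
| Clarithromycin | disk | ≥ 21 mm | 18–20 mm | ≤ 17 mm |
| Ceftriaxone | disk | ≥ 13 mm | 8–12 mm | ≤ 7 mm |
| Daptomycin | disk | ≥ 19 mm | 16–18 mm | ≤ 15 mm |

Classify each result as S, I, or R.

R, R, R, R, S, R, R, S, S

Tobramycin (6 mm) ≤ 7 mm — resistant
Rifampin (12 mm) ≤ 12 mm — Resistant
Moxifloxacin 19 mm: ≤ 20 mm ⇒ R
Fosfomycin 14 mm: ≤ 16 mm → R
Ampicillin 29 mm: ≥ 29 mm → susceptible
Linezolid (7 mm) ≤ 12 mm ⇒ Resistant
Clarithromycin (9 mm) ≤ 17 mm ⇒ resistant
Ceftriaxone: 15 mm is ≥ 13 mm — S
Daptomycin 25 mm: ≥ 19 mm ⇒ susceptible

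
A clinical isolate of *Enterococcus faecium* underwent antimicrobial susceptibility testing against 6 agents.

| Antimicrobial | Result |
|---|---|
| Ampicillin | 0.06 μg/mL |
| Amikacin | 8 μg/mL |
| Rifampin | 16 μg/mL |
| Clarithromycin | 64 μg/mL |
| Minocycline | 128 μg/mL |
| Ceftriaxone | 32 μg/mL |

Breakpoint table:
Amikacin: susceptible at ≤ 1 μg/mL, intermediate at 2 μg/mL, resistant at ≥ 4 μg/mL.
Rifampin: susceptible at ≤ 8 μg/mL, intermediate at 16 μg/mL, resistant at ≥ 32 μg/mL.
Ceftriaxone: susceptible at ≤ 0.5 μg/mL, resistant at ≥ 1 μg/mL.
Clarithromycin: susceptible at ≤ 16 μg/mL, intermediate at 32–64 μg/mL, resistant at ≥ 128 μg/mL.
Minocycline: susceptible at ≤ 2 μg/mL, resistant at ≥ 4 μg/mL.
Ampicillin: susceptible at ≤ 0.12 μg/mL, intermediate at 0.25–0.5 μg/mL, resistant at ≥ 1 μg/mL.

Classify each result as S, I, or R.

S, R, I, I, R, R

Ampicillin: 0.06 μg/mL is ≤ 0.12 μg/mL ⇒ susceptible
Amikacin (8 μg/mL) ≥ 4 μg/mL → resistant
Rifampin: 16 μg/mL is = 16 μg/mL — Intermediate
Clarithromycin (64 μg/mL) in 32–64 μg/mL — I
Minocycline 128 μg/mL: ≥ 4 μg/mL → Resistant
Ceftriaxone 32 μg/mL: ≥ 1 μg/mL → R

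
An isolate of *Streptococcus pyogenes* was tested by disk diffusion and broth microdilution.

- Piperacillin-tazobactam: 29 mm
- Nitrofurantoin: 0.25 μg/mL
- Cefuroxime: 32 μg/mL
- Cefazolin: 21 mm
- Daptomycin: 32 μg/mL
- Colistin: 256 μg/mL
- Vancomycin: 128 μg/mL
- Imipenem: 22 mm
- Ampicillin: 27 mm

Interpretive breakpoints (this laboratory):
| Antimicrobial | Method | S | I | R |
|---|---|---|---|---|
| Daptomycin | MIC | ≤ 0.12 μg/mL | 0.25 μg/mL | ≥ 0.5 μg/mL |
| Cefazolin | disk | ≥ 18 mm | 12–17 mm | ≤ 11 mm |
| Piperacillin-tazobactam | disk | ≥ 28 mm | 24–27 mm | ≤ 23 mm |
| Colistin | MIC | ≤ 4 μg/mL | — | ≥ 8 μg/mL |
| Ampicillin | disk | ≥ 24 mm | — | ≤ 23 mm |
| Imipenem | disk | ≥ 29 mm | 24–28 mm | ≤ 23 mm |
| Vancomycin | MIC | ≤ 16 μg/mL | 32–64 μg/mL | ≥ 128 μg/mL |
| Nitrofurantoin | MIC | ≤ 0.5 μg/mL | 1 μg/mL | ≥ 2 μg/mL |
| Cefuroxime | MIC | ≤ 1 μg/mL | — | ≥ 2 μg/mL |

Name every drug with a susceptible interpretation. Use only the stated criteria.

Piperacillin-tazobactam 29 mm: ≥ 28 mm ⇒ Susceptible
Nitrofurantoin 0.25 μg/mL: ≤ 0.5 μg/mL — Susceptible
Cefuroxime: 32 μg/mL is ≥ 2 μg/mL → R
Cefazolin 21 mm: ≥ 18 mm ⇒ susceptible
Daptomycin (32 μg/mL) ≥ 0.5 μg/mL → Resistant
Colistin (256 μg/mL) ≥ 8 μg/mL ⇒ Resistant
Vancomycin: 128 μg/mL is ≥ 128 μg/mL → resistant
Imipenem 22 mm: ≤ 23 mm → Resistant
Ampicillin 27 mm: ≥ 24 mm → S

piperacillin-tazobactam, nitrofurantoin, cefazolin, ampicillin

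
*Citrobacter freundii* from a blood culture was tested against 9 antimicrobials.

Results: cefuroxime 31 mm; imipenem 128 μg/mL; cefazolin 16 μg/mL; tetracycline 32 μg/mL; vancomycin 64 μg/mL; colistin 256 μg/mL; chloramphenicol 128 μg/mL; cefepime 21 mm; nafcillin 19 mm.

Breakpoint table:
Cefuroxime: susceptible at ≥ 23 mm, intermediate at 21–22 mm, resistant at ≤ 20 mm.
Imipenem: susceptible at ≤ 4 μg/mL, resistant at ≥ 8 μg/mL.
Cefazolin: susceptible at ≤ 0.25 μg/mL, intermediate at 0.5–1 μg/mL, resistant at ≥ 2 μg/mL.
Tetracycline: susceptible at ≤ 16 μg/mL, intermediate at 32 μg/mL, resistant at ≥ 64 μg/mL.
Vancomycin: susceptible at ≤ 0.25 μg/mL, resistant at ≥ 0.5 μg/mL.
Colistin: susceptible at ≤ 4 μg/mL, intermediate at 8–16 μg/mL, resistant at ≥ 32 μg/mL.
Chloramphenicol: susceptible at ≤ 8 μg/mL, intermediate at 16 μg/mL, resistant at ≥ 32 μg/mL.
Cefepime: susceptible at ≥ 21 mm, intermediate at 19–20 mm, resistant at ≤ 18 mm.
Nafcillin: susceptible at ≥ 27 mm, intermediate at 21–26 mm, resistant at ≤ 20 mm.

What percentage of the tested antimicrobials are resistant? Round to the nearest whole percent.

Cefuroxime 31 mm: ≥ 23 mm ⇒ S
Imipenem: 128 μg/mL is ≥ 8 μg/mL ⇒ Resistant
Cefazolin 16 μg/mL: ≥ 2 μg/mL — R
Tetracycline (32 μg/mL) = 32 μg/mL — I
Vancomycin 64 μg/mL: ≥ 0.5 μg/mL ⇒ R
Colistin: 256 μg/mL is ≥ 32 μg/mL → resistant
Chloramphenicol (128 μg/mL) ≥ 32 μg/mL ⇒ resistant
Cefepime: 21 mm is ≥ 21 mm → S
Nafcillin: 19 mm is ≤ 20 mm — Resistant
Resistant: 6/9

67%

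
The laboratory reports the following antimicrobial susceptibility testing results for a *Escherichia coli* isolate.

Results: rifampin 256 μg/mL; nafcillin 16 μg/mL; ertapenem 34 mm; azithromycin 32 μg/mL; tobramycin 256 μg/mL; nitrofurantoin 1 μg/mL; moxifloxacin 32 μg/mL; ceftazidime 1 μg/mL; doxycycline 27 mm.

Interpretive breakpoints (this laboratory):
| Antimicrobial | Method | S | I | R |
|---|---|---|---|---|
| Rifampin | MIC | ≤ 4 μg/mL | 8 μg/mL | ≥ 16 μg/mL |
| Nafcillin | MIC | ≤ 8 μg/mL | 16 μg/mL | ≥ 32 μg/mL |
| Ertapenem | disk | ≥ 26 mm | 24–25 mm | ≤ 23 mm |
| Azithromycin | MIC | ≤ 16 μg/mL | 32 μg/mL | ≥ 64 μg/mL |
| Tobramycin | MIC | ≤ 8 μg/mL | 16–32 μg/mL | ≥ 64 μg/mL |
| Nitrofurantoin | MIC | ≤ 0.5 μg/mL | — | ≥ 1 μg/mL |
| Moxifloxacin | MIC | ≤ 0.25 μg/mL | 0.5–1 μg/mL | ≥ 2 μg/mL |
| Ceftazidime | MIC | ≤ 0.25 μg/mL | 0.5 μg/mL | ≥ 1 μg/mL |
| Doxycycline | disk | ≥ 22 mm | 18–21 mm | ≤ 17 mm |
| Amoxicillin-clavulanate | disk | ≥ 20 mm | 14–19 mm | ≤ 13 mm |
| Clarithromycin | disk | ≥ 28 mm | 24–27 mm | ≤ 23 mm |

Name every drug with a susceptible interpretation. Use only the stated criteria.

Rifampin: 256 μg/mL is ≥ 16 μg/mL → R
Nafcillin: 16 μg/mL is = 16 μg/mL — intermediate
Ertapenem (34 mm) ≥ 26 mm ⇒ Susceptible
Azithromycin 32 μg/mL: = 32 μg/mL ⇒ intermediate
Tobramycin 256 μg/mL: ≥ 64 μg/mL → R
Nitrofurantoin 1 μg/mL: ≥ 1 μg/mL — Resistant
Moxifloxacin (32 μg/mL) ≥ 2 μg/mL ⇒ Resistant
Ceftazidime 1 μg/mL: ≥ 1 μg/mL ⇒ resistant
Doxycycline (27 mm) ≥ 22 mm → S

ertapenem, doxycycline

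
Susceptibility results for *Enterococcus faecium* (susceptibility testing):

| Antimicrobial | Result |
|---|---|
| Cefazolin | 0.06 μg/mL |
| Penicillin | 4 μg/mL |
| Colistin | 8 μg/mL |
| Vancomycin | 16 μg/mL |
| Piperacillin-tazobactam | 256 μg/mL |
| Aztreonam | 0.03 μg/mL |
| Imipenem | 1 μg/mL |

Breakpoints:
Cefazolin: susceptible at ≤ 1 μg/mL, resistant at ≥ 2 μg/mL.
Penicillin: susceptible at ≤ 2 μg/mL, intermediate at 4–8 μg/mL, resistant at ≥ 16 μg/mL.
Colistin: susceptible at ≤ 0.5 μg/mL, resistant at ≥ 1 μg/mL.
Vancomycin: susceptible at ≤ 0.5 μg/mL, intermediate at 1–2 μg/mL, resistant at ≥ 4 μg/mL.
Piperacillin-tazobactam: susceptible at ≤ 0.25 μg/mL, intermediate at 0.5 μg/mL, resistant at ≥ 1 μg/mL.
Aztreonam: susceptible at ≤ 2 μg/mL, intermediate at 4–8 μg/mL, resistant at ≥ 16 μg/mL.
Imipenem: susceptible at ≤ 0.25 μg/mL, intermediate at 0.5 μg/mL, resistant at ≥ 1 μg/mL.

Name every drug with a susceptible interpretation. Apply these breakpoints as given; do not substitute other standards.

Cefazolin (0.06 μg/mL) ≤ 1 μg/mL — S
Penicillin 4 μg/mL: in 4–8 μg/mL — intermediate
Colistin: 8 μg/mL is ≥ 1 μg/mL — resistant
Vancomycin (16 μg/mL) ≥ 4 μg/mL ⇒ Resistant
Piperacillin-tazobactam (256 μg/mL) ≥ 1 μg/mL ⇒ R
Aztreonam 0.03 μg/mL: ≤ 2 μg/mL — S
Imipenem (1 μg/mL) ≥ 1 μg/mL — R

cefazolin, aztreonam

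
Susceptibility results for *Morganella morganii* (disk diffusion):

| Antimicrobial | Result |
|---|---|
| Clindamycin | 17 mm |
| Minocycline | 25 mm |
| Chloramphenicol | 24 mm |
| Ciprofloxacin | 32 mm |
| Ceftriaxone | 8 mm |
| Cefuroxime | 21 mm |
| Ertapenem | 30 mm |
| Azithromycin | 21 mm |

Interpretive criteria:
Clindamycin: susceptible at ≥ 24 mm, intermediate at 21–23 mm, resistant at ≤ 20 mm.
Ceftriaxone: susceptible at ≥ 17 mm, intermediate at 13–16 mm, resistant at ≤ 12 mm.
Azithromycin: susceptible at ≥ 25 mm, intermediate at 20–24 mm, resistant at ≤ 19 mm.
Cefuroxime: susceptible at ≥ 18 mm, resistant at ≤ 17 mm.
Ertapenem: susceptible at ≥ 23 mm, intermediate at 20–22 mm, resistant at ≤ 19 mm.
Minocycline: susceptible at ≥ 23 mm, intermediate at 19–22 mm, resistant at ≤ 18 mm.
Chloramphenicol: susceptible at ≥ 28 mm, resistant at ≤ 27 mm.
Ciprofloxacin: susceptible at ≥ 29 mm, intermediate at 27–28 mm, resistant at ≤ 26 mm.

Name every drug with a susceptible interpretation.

Clindamycin 17 mm: ≤ 20 mm — Resistant
Minocycline 25 mm: ≥ 23 mm → susceptible
Chloramphenicol 24 mm: ≤ 27 mm — resistant
Ciprofloxacin 32 mm: ≥ 29 mm — susceptible
Ceftriaxone: 8 mm is ≤ 12 mm → resistant
Cefuroxime: 21 mm is ≥ 18 mm → susceptible
Ertapenem 30 mm: ≥ 23 mm → susceptible
Azithromycin (21 mm) in 20–24 mm — I

minocycline, ciprofloxacin, cefuroxime, ertapenem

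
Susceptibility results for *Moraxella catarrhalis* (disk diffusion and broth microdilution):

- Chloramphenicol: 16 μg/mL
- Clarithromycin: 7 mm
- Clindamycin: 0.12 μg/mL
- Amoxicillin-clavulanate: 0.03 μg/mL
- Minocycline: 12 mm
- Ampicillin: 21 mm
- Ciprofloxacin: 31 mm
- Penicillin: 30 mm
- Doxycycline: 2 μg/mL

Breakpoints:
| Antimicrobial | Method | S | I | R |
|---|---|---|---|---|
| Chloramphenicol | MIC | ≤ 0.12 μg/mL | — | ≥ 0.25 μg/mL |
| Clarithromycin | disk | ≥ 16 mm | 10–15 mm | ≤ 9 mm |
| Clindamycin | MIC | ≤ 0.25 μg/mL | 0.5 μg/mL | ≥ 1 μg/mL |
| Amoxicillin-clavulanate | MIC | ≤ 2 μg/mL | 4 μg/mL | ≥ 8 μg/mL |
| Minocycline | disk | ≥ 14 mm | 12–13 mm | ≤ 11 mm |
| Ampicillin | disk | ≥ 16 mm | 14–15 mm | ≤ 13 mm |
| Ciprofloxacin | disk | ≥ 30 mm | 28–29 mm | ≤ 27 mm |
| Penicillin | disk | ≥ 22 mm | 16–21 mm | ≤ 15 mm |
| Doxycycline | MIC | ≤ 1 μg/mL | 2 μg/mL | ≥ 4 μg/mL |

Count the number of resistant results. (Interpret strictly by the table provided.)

2

Chloramphenicol: 16 μg/mL is ≥ 0.25 μg/mL — R
Clarithromycin (7 mm) ≤ 9 mm → resistant
Clindamycin 0.12 μg/mL: ≤ 0.25 μg/mL — susceptible
Amoxicillin-clavulanate 0.03 μg/mL: ≤ 2 μg/mL ⇒ S
Minocycline 12 mm: in 12–13 mm → I
Ampicillin (21 mm) ≥ 16 mm — Susceptible
Ciprofloxacin (31 mm) ≥ 30 mm — Susceptible
Penicillin (30 mm) ≥ 22 mm ⇒ S
Doxycycline 2 μg/mL: = 2 μg/mL — intermediate
Resistant: 2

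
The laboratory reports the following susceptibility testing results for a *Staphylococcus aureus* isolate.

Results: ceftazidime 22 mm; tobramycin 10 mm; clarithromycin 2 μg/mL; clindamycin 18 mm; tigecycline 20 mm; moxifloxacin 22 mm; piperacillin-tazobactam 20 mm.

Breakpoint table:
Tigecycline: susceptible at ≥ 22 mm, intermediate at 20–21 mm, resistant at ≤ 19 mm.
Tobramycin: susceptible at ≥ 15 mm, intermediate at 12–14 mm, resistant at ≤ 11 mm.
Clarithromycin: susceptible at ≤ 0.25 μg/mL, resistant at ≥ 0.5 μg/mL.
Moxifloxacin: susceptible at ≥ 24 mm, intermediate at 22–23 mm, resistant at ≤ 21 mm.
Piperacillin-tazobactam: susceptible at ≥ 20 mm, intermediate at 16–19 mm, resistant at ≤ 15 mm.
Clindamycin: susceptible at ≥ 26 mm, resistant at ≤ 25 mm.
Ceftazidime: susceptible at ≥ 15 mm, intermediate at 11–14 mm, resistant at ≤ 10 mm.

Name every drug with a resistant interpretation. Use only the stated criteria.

Ceftazidime: 22 mm is ≥ 15 mm — S
Tobramycin: 10 mm is ≤ 11 mm ⇒ Resistant
Clarithromycin 2 μg/mL: ≥ 0.5 μg/mL → resistant
Clindamycin: 18 mm is ≤ 25 mm — resistant
Tigecycline 20 mm: in 20–21 mm → I
Moxifloxacin 22 mm: in 22–23 mm — I
Piperacillin-tazobactam (20 mm) ≥ 20 mm — Susceptible

tobramycin, clarithromycin, clindamycin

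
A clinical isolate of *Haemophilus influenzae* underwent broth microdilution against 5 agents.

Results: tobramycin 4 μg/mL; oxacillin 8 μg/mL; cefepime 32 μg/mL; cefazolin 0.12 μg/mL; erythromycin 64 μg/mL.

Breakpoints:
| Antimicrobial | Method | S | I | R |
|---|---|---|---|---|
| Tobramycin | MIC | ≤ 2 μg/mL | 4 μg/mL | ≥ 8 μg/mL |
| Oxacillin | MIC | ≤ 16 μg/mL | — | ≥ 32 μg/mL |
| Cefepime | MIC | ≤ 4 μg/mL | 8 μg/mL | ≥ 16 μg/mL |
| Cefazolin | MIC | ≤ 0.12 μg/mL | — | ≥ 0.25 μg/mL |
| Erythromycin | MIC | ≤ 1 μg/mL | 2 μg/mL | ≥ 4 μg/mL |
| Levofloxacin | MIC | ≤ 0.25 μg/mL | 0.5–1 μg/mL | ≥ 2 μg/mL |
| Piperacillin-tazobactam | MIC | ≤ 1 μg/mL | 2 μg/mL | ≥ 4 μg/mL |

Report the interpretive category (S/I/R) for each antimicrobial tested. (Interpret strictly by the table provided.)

Tobramycin: 4 μg/mL is = 4 μg/mL — Intermediate
Oxacillin: 8 μg/mL is ≤ 16 μg/mL ⇒ Susceptible
Cefepime (32 μg/mL) ≥ 16 μg/mL — Resistant
Cefazolin 0.12 μg/mL: ≤ 0.12 μg/mL — susceptible
Erythromycin (64 μg/mL) ≥ 4 μg/mL — R

I, S, R, S, R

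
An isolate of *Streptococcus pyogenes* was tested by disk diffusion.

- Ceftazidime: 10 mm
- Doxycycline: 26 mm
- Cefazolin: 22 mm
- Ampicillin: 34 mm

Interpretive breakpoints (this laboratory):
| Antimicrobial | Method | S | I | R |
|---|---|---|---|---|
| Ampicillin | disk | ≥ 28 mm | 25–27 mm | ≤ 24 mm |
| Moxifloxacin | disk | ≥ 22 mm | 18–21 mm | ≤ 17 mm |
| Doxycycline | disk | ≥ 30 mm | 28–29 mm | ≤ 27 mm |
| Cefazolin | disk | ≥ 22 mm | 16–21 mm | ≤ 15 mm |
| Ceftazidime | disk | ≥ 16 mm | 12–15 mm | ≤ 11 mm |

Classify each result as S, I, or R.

Ceftazidime 10 mm: ≤ 11 mm ⇒ Resistant
Doxycycline: 26 mm is ≤ 27 mm → R
Cefazolin 22 mm: ≥ 22 mm → Susceptible
Ampicillin (34 mm) ≥ 28 mm ⇒ susceptible

R, R, S, S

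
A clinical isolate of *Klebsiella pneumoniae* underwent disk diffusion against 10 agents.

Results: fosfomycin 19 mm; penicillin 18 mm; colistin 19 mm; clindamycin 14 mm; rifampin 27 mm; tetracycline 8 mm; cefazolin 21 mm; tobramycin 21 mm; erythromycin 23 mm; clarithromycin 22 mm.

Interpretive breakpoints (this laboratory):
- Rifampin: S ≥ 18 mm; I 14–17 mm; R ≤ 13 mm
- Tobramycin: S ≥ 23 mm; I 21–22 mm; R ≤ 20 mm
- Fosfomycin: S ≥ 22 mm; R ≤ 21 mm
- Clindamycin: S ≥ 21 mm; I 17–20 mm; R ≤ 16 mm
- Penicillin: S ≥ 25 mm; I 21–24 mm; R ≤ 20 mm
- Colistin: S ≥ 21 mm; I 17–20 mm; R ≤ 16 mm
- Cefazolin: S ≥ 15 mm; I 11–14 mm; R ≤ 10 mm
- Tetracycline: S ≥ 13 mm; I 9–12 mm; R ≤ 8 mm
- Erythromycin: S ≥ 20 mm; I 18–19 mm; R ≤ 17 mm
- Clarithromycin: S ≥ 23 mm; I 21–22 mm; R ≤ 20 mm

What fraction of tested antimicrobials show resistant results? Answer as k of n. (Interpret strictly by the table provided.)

4 of 10

Fosfomycin 19 mm: ≤ 21 mm ⇒ Resistant
Penicillin 18 mm: ≤ 20 mm → R
Colistin 19 mm: in 17–20 mm → Intermediate
Clindamycin (14 mm) ≤ 16 mm ⇒ resistant
Rifampin 27 mm: ≥ 18 mm → susceptible
Tetracycline: 8 mm is ≤ 8 mm — R
Cefazolin (21 mm) ≥ 15 mm — S
Tobramycin 21 mm: in 21–22 mm — Intermediate
Erythromycin 23 mm: ≥ 20 mm ⇒ S
Clarithromycin (22 mm) in 21–22 mm → Intermediate
Resistant: 4/10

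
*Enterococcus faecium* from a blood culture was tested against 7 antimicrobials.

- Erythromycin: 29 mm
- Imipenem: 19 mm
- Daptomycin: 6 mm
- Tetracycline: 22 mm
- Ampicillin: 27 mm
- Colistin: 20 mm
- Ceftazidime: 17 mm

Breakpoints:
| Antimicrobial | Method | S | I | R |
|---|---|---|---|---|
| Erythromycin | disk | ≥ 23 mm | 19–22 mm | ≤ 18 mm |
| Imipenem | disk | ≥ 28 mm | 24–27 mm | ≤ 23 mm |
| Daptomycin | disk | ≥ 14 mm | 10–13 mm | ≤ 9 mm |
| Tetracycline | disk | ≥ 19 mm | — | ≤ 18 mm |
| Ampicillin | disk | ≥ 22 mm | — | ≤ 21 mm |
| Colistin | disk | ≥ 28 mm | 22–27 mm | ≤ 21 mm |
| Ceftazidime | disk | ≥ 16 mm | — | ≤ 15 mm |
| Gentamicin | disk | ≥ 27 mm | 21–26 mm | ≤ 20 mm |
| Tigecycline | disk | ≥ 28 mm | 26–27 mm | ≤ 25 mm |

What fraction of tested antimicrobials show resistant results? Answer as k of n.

3 of 7

Erythromycin (29 mm) ≥ 23 mm — S
Imipenem: 19 mm is ≤ 23 mm ⇒ R
Daptomycin: 6 mm is ≤ 9 mm ⇒ resistant
Tetracycline: 22 mm is ≥ 19 mm ⇒ S
Ampicillin 27 mm: ≥ 22 mm → susceptible
Colistin: 20 mm is ≤ 21 mm — R
Ceftazidime (17 mm) ≥ 16 mm → S
Resistant: 3/7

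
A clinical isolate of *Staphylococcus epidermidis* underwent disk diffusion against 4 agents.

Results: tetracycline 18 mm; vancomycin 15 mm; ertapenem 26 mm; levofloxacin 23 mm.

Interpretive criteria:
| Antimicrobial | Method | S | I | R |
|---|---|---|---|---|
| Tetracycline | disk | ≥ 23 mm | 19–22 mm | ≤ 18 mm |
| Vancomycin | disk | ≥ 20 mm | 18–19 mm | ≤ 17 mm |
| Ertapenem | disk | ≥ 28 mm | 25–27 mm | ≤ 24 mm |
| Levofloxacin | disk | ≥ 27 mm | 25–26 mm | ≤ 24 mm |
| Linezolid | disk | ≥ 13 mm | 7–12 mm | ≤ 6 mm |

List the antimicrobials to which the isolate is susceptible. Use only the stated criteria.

Tetracycline (18 mm) ≤ 18 mm — Resistant
Vancomycin (15 mm) ≤ 17 mm → resistant
Ertapenem: 26 mm is in 25–27 mm → intermediate
Levofloxacin: 23 mm is ≤ 24 mm — R

none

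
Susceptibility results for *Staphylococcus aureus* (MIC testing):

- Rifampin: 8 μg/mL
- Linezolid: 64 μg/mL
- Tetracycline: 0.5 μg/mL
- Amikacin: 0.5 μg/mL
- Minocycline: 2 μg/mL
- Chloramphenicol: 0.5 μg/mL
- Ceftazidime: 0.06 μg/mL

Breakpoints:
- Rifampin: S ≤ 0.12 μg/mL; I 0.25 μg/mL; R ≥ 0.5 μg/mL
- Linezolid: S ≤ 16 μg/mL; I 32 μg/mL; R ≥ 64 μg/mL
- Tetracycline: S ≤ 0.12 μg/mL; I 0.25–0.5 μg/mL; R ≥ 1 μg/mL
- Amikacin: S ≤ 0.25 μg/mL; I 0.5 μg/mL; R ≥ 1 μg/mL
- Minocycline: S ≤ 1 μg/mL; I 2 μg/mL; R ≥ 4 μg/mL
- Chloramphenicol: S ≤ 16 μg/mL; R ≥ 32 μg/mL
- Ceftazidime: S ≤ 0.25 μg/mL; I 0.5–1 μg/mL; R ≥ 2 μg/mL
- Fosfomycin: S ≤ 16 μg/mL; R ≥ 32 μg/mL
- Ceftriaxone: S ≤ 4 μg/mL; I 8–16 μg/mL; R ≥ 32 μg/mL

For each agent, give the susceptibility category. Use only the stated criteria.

R, R, I, I, I, S, S

Rifampin: 8 μg/mL is ≥ 0.5 μg/mL ⇒ Resistant
Linezolid (64 μg/mL) ≥ 64 μg/mL ⇒ Resistant
Tetracycline 0.5 μg/mL: in 0.25–0.5 μg/mL → intermediate
Amikacin 0.5 μg/mL: = 0.5 μg/mL — I
Minocycline: 2 μg/mL is = 2 μg/mL → I
Chloramphenicol (0.5 μg/mL) ≤ 16 μg/mL — susceptible
Ceftazidime (0.06 μg/mL) ≤ 0.25 μg/mL → S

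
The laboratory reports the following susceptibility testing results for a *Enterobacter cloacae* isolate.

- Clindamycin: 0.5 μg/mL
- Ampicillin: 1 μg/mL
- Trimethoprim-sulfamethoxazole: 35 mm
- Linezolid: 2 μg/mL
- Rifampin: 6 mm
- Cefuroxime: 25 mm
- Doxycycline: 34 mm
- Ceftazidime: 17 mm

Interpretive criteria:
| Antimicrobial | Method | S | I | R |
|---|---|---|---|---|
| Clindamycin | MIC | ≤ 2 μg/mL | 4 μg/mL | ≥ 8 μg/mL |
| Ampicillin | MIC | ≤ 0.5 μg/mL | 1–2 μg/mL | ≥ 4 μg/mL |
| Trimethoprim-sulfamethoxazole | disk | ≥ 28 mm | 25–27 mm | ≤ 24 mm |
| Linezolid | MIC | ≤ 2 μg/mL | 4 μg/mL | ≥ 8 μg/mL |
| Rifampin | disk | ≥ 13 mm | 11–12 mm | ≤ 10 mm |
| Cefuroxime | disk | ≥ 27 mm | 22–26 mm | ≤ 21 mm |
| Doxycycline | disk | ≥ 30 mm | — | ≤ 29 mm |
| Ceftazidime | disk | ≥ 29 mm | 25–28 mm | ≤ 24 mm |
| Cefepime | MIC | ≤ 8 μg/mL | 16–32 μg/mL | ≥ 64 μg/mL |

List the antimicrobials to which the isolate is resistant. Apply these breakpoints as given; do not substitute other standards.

rifampin, ceftazidime

Clindamycin (0.5 μg/mL) ≤ 2 μg/mL ⇒ susceptible
Ampicillin: 1 μg/mL is in 1–2 μg/mL → Intermediate
Trimethoprim-sulfamethoxazole: 35 mm is ≥ 28 mm → susceptible
Linezolid 2 μg/mL: ≤ 2 μg/mL → susceptible
Rifampin 6 mm: ≤ 10 mm → Resistant
Cefuroxime (25 mm) in 22–26 mm → intermediate
Doxycycline (34 mm) ≥ 30 mm — susceptible
Ceftazidime (17 mm) ≤ 24 mm ⇒ Resistant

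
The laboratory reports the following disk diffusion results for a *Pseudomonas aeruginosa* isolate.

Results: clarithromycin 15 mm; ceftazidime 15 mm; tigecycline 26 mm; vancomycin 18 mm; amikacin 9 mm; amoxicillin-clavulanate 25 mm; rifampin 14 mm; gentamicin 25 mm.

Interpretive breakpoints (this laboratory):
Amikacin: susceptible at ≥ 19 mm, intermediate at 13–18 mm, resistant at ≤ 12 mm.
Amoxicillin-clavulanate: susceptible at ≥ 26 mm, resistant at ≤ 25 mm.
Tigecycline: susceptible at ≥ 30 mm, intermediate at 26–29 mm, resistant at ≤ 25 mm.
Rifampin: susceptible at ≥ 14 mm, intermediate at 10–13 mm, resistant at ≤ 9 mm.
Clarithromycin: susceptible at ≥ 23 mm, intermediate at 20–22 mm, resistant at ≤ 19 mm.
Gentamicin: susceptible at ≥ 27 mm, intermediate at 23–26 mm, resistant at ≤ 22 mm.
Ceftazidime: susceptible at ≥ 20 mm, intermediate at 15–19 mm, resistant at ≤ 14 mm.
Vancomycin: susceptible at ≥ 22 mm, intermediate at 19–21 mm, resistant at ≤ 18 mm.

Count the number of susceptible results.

1

Clarithromycin 15 mm: ≤ 19 mm → R
Ceftazidime: 15 mm is in 15–19 mm → I
Tigecycline 26 mm: in 26–29 mm → Intermediate
Vancomycin (18 mm) ≤ 18 mm ⇒ R
Amikacin: 9 mm is ≤ 12 mm ⇒ Resistant
Amoxicillin-clavulanate (25 mm) ≤ 25 mm — resistant
Rifampin 14 mm: ≥ 14 mm ⇒ susceptible
Gentamicin (25 mm) in 23–26 mm — Intermediate
Susceptible: 1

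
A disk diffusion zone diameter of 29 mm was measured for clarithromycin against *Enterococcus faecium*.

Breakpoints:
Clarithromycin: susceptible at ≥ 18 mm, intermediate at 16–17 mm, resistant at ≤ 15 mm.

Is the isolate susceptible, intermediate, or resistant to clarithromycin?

Clarithromycin 29 mm: ≥ 18 mm ⇒ susceptible

S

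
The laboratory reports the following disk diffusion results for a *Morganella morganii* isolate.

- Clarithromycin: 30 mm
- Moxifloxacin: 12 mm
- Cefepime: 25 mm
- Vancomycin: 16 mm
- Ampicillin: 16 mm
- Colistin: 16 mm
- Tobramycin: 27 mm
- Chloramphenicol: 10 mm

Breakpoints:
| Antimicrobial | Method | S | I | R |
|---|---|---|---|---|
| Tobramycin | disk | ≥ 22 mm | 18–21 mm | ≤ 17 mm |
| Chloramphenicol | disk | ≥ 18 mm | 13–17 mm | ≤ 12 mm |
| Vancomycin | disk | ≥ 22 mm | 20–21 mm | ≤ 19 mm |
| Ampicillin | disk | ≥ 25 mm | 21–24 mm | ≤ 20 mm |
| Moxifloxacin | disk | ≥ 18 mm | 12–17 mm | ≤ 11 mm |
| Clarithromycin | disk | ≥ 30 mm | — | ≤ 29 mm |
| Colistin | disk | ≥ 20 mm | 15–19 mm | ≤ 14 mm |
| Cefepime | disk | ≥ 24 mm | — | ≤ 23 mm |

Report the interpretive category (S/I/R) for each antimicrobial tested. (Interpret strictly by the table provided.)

Clarithromycin: 30 mm is ≥ 30 mm — S
Moxifloxacin (12 mm) in 12–17 mm — I
Cefepime: 25 mm is ≥ 24 mm ⇒ susceptible
Vancomycin (16 mm) ≤ 19 mm → Resistant
Ampicillin: 16 mm is ≤ 20 mm → Resistant
Colistin (16 mm) in 15–19 mm — Intermediate
Tobramycin 27 mm: ≥ 22 mm ⇒ S
Chloramphenicol 10 mm: ≤ 12 mm → R

S, I, S, R, R, I, S, R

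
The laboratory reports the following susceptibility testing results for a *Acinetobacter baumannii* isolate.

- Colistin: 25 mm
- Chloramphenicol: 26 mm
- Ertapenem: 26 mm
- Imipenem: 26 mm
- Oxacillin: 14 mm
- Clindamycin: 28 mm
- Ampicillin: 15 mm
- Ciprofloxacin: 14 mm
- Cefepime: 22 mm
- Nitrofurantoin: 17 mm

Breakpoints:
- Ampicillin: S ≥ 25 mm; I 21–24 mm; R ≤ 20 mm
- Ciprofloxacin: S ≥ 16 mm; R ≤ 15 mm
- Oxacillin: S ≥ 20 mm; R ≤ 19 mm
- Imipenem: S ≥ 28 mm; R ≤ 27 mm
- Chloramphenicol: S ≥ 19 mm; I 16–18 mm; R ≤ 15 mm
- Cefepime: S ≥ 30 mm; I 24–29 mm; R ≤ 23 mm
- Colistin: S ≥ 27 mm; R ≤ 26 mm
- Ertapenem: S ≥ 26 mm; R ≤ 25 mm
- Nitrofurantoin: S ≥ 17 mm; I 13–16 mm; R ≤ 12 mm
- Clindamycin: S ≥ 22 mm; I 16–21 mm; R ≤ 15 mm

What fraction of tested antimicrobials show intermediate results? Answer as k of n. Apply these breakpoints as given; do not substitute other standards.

0 of 10

Colistin (25 mm) ≤ 26 mm — Resistant
Chloramphenicol: 26 mm is ≥ 19 mm — susceptible
Ertapenem (26 mm) ≥ 26 mm → Susceptible
Imipenem 26 mm: ≤ 27 mm → resistant
Oxacillin 14 mm: ≤ 19 mm → Resistant
Clindamycin 28 mm: ≥ 22 mm ⇒ S
Ampicillin (15 mm) ≤ 20 mm — Resistant
Ciprofloxacin: 14 mm is ≤ 15 mm — Resistant
Cefepime: 22 mm is ≤ 23 mm — resistant
Nitrofurantoin: 17 mm is ≥ 17 mm → Susceptible
Intermediate: 0/10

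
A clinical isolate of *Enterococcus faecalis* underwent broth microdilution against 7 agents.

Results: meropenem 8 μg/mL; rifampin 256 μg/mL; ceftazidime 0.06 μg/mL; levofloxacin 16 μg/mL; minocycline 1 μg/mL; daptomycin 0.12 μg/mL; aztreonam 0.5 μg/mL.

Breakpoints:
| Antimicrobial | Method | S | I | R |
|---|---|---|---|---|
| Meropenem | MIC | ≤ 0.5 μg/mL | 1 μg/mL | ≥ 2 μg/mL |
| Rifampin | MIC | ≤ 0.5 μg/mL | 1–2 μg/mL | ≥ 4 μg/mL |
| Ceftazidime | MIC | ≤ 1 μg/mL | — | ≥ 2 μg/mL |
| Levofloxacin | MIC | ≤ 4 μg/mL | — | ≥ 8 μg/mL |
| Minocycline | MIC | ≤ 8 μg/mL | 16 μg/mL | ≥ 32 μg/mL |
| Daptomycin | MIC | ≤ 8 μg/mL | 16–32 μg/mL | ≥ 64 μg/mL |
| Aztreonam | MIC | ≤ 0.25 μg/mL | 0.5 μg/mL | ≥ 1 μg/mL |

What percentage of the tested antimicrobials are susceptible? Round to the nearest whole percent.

43%

Meropenem 8 μg/mL: ≥ 2 μg/mL — R
Rifampin 256 μg/mL: ≥ 4 μg/mL — Resistant
Ceftazidime: 0.06 μg/mL is ≤ 1 μg/mL → Susceptible
Levofloxacin 16 μg/mL: ≥ 8 μg/mL → resistant
Minocycline 1 μg/mL: ≤ 8 μg/mL ⇒ S
Daptomycin: 0.12 μg/mL is ≤ 8 μg/mL → Susceptible
Aztreonam: 0.5 μg/mL is = 0.5 μg/mL ⇒ I
Susceptible: 3/7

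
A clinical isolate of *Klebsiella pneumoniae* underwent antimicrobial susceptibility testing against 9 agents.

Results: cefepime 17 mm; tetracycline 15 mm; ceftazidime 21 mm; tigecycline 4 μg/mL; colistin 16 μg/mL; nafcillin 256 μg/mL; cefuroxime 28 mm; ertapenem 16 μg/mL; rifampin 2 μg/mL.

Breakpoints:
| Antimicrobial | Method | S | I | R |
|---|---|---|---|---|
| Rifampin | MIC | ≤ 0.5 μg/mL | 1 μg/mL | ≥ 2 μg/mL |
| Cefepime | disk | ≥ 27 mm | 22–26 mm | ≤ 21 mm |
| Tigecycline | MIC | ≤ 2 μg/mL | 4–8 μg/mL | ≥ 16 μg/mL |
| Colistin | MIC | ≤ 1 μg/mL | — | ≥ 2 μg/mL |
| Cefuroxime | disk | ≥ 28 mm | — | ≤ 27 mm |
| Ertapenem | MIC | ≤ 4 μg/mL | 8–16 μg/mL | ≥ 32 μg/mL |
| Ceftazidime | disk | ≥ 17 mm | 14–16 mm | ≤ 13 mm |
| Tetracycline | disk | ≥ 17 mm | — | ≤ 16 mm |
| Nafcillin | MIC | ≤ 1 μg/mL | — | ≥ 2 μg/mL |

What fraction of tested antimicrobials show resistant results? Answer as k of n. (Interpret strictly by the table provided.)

Cefepime (17 mm) ≤ 21 mm → resistant
Tetracycline (15 mm) ≤ 16 mm ⇒ resistant
Ceftazidime (21 mm) ≥ 17 mm → susceptible
Tigecycline 4 μg/mL: in 4–8 μg/mL — Intermediate
Colistin 16 μg/mL: ≥ 2 μg/mL ⇒ Resistant
Nafcillin 256 μg/mL: ≥ 2 μg/mL — Resistant
Cefuroxime (28 mm) ≥ 28 mm — Susceptible
Ertapenem 16 μg/mL: in 8–16 μg/mL → Intermediate
Rifampin (2 μg/mL) ≥ 2 μg/mL ⇒ R
Resistant: 5/9

5 of 9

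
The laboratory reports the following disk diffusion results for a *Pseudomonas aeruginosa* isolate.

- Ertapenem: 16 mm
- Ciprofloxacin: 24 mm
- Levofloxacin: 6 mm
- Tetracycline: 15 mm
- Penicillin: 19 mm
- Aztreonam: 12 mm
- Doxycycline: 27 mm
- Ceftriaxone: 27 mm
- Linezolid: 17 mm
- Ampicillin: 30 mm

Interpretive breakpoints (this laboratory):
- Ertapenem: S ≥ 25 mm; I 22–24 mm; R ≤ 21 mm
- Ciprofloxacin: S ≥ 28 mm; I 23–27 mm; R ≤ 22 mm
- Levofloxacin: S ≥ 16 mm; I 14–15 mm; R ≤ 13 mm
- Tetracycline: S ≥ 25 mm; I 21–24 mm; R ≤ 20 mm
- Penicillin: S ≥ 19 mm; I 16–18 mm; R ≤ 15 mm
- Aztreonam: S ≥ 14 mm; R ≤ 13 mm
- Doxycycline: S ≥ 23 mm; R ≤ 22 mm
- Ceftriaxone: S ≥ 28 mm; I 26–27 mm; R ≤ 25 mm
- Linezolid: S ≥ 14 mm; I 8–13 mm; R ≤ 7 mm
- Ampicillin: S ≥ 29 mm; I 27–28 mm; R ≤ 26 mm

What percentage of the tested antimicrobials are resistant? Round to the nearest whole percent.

40%

Ertapenem (16 mm) ≤ 21 mm → resistant
Ciprofloxacin: 24 mm is in 23–27 mm → Intermediate
Levofloxacin (6 mm) ≤ 13 mm → Resistant
Tetracycline 15 mm: ≤ 20 mm → resistant
Penicillin (19 mm) ≥ 19 mm ⇒ S
Aztreonam 12 mm: ≤ 13 mm — R
Doxycycline: 27 mm is ≥ 23 mm — susceptible
Ceftriaxone: 27 mm is in 26–27 mm ⇒ intermediate
Linezolid (17 mm) ≥ 14 mm → susceptible
Ampicillin 30 mm: ≥ 29 mm → susceptible
Resistant: 4/10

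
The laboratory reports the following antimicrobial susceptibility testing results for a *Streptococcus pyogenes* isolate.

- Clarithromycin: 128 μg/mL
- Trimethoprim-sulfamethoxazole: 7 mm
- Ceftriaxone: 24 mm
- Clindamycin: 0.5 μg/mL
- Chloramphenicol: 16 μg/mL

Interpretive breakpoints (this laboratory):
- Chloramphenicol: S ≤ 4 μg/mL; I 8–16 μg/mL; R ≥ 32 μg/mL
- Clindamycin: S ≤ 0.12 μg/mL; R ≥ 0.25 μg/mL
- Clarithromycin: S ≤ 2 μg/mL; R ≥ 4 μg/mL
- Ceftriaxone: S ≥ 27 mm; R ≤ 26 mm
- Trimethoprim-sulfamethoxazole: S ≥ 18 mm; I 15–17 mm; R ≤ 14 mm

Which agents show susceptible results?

Clarithromycin 128 μg/mL: ≥ 4 μg/mL ⇒ Resistant
Trimethoprim-sulfamethoxazole: 7 mm is ≤ 14 mm → resistant
Ceftriaxone (24 mm) ≤ 26 mm → R
Clindamycin (0.5 μg/mL) ≥ 0.25 μg/mL ⇒ R
Chloramphenicol: 16 μg/mL is in 8–16 μg/mL → I

none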